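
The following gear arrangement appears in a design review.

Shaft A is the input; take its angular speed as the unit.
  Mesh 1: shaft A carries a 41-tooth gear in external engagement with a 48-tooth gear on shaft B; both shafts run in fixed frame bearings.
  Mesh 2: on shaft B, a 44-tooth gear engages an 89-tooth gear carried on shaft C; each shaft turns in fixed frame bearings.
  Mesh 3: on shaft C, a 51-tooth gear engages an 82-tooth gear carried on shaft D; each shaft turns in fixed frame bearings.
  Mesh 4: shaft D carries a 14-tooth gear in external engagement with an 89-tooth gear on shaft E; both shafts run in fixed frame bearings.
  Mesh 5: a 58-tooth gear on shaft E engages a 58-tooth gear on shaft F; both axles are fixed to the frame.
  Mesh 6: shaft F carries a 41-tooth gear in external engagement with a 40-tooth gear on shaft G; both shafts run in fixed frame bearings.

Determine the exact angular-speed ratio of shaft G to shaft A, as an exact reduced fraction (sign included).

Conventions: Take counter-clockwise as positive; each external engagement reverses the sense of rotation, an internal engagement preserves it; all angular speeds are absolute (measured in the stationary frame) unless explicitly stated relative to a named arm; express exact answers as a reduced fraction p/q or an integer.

53669/1267360

class = fixed-axis compound train [6 meshes; 6 ratios multiply, 6 sense flips]
mesh 1 [41T→48T]: running ratio 41/48, sense −
mesh 2 [44T→89T]: running ratio 451/1068, sense +
mesh 3 [51T→82T]: running ratio 187/712, sense −
mesh 4 [14T→89T]: running ratio 1309/31684, sense +
mesh 5 [58T→58T]: running ratio 1309/31684, sense −
mesh 6 [41T→40T]: running ratio 53669/1267360, sense +
ω_out/ω_in = 53669/1267360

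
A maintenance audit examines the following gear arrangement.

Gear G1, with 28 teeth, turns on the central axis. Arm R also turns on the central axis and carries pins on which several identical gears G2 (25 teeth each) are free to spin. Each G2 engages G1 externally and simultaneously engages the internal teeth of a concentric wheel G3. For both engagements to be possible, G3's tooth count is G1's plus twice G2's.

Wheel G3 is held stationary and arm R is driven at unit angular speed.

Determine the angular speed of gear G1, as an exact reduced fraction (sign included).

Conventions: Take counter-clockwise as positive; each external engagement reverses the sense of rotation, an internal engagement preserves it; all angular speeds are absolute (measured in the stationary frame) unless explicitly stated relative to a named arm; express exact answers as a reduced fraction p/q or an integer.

topology: planetary set — G1 28T / G2 25T / G3 78T, arm = carrier (Willis)
ring teeth: 28 + 2·25 = 78
28(ω_sun−ω_arm) = −78(ω_ring−ω_arm),  ω_ring = 0, ω_arm = 1
ω_sun = 1 − (78/28)(0−1) = 53/14
exact speed ratio = 53/14

53/14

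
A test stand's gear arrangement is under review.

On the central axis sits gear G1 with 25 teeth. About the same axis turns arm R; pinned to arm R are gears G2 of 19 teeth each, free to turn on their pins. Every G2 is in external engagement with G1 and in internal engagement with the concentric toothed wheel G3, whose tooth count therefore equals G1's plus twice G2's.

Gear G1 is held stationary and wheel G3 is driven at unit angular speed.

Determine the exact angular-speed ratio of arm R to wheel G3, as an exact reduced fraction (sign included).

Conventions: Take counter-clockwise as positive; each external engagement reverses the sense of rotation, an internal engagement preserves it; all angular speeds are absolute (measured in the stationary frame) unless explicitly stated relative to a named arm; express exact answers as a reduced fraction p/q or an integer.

63/88

class = planetary set [G3 = 25+2·19 = 63; Willis about the carrier]
ring teeth: 25 + 2·19 = 63
25(ω_sun−ω_arm) = −63(ω_ring−ω_arm),  ω_sun = 0, ω_ring = 1
25(0−ω_arm) = −63(1−ω_arm)  ⇒  88·ω_arm = 63  ⇒  ω_arm = 63/88
ω_out/ω_in = 63/88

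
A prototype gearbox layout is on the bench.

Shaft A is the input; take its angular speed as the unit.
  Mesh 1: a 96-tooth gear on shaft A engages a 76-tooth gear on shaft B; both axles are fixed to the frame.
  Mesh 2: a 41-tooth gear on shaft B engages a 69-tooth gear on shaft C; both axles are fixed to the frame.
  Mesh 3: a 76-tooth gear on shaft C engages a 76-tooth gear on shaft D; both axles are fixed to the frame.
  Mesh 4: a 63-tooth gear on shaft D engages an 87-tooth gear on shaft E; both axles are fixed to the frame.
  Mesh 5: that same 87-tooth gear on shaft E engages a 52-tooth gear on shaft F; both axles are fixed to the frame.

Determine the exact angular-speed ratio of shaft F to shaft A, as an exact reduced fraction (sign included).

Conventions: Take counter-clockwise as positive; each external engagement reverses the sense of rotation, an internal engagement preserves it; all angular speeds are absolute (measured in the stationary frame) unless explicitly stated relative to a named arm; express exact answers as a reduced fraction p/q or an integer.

-5166/5681

class = fixed-axis compound train [5 meshes; 5 ratios multiply, 5 sense flips]
mesh 1 [96T→76T]: running ratio 24/19, sense −
mesh 2 [41T→69T]: running ratio 328/437, sense +
mesh 3 [76T→76T]: running ratio 328/437, sense −
mesh 4 [63T→87T]: running ratio 6888/12673, sense +
mesh 5 [87T→52T]: running ratio 5166/5681, sense −
ω_out/ω_in = -5166/5681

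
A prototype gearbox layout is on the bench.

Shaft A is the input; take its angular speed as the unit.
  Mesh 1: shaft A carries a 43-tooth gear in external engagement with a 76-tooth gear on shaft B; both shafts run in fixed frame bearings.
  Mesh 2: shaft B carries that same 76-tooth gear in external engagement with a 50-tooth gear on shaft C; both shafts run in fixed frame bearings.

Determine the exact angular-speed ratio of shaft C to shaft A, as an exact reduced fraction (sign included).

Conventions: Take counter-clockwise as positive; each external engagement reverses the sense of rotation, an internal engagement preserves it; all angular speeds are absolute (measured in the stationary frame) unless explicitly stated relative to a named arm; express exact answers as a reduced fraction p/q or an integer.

43/50

class = fixed-axis compound train [2 meshes; 2 ratios multiply, 2 sense flips]
mesh 1 [43T→76T]: running ratio 43/76, sense −
mesh 2 [76T→50T]: running ratio 43/50, sense +
ω_out/ω_in = 43/50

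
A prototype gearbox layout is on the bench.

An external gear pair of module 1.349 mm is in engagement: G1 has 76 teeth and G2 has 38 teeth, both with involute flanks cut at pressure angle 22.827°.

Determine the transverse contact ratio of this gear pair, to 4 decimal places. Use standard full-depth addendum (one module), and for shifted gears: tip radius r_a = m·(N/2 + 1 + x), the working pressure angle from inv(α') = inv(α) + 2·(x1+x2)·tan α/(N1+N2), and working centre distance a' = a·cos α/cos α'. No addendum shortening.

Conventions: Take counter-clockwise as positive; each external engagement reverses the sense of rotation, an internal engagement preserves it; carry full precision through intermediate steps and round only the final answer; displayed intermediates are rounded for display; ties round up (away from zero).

recognized (one external pair, fixed centres): single-mesh tooth geometry, m = 1.349, N1 = 76, N2 = 38
base radii: r_b1 = 47.247183, r_b2 = 23.623591
tip radii: r_a1 = 52.611000, r_a2 = 26.980000
no profile shift: α' = α, a' = a
action lengths: √(r_a1²−r_b1²) = 23.143489, √(r_a2²−r_b2²) = 13.032511
base pitch p_b = π·m·cos α = 3.906090
CR = (23.143489 + 13.032511 − 76.893000·sin 22.82700°)/3.906090 = 1.624480
contact ratio ≈ 1.6245

1.6245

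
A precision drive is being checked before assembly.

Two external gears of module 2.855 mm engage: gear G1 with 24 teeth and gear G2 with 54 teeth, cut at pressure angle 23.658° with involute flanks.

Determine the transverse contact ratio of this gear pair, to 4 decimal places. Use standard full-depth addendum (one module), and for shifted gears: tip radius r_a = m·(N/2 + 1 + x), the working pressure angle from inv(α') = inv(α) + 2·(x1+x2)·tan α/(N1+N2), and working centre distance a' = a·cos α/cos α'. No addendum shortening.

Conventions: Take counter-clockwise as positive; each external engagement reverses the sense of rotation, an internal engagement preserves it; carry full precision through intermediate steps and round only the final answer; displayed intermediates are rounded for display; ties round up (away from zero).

single-mesh involute tooth geometry (24T engaging 54T at module 2.855)
base radii: r_b1 = 31.380686, r_b2 = 70.606545
tip radii: r_a1 = 37.115000, r_a2 = 79.940000
no profile shift: α' = α, a' = a
action lengths: √(r_a1²−r_b1²) = 19.818571, √(r_a2²−r_b2²) = 37.484923
base pitch p_b = π·m·cos α = 8.215445
CR = (19.818571 + 37.484923 − 111.345000·sin 23.65800°)/8.215445 = 1.536541
contact ratio ≈ 1.5365

1.5365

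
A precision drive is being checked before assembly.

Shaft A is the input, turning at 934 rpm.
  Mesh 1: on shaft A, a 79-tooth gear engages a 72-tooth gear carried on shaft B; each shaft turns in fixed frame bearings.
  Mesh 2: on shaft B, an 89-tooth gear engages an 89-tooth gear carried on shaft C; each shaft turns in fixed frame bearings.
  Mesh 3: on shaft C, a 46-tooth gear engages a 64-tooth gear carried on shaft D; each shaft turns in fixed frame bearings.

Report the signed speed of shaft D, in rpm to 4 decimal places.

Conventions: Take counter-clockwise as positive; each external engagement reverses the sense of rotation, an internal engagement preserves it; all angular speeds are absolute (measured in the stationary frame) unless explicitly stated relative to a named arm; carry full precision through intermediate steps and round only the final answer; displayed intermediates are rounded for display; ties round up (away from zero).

topology: fixed-axis compound train — 3 meshes, A→D
mesh 1 [79T→72T]: ω = 934.0000×79/72 = 1024.8056 rpm, sense flips to −
mesh 2 [89T→89T]: ω = 1024.8056×89/89 = 1024.8056 rpm, sense flips to +
mesh 3 [46T→64T]: ω = 1024.8056×46/64 = 736.5790 rpm, sense flips to −
signed output speed = -736.5790 rpm

-736.5790 rpm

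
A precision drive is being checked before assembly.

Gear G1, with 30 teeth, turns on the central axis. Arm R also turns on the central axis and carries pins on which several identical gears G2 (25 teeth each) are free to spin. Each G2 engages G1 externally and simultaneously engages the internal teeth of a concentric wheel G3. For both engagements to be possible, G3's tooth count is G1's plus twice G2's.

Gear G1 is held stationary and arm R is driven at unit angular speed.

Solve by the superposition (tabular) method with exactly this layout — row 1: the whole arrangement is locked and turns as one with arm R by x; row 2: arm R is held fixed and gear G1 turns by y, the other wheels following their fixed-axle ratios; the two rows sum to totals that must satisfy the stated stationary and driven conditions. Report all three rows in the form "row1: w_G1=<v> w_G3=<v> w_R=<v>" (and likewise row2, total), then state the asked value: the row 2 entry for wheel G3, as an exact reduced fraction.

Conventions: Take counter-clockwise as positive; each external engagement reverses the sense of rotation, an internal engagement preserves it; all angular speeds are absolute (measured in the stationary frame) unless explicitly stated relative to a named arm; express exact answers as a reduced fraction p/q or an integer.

planetary set (30T centre, 25T on arm, 80T internal) — Willis relation
superposition row 1 [locked train]: every member turns x
row 2 (arm held, sun turns y): ω_ring = −(30/80)·y, ω_arm = 0
boundary: total ω_sun = x + y = 0 and total ω_arm = x = 1  ⇒  y = -1, x = 1
row 2 ring = −(30/80)·(-1) = 3/8
totals (row 1 + row 2): sun 1 + (-1) = 0, ring 1 + 3/8 = 11/8, arm 1 + 0 = 1
asked cell (row2, ring) = 3/8

row1: w_G1=1 w_G3=1 w_R=1
row2: w_G1=-1 w_G3=3/8 w_R=0
total: w_G1=0 w_G3=11/8 w_R=1
asked value: 3/8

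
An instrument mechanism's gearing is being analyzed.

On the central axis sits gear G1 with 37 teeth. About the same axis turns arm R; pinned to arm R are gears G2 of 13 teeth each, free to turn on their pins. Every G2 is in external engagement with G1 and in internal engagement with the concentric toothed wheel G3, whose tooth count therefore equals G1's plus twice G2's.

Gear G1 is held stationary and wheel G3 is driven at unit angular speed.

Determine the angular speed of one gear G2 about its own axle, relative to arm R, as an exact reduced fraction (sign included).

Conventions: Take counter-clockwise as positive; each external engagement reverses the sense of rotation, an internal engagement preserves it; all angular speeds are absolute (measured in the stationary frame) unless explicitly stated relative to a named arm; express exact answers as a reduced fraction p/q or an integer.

2331/1300

topology: planetary set — G1 37T / G2 13T / G3 63T, arm = carrier (Willis)
ring teeth: 37 + 2·13 = 63
37(ω_sun−ω_arm) = −63(ω_ring−ω_arm),  ω_sun = 0, ω_ring = 1
37(0−ω_arm) = −63(1−ω_arm)  ⇒  100·ω_arm = 63  ⇒  ω_arm = 63/100
sun–planet mesh: 37·(0−63/100) = −13·(ω_p−ω_arm)  ⇒  ω_p−ω_arm = 2331/1300
exact speed ratio = 2331/1300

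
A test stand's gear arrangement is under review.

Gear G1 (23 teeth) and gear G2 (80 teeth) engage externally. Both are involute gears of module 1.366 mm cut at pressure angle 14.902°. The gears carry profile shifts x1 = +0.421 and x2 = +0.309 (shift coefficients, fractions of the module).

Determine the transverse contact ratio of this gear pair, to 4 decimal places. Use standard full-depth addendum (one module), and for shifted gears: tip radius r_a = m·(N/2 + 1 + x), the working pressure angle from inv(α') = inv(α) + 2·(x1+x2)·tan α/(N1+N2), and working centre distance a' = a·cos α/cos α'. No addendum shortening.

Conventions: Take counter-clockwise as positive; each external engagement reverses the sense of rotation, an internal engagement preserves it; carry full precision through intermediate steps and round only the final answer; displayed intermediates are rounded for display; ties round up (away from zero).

class = single-mesh tooth geometry [involute pair 23T × 80T, m = 1.366]
base radii: r_b1 = 15.180661, r_b2 = 52.802299
tip radii: r_a1 = 17.650086, r_a2 = 56.428094
inv(α') = inv(14.902°) + 2·(+0.421+0.309)·tan α/(23+80) = 0.00979998  ⇒  α' = 17.46176°
a' = a·cos α / cos α' = 70.3490·cos 14.902°/cos 17.46176° = 71.267133
action lengths: √(r_a1²−r_b1²) = 9.004059, √(r_a2²−r_b2²) = 19.900931
base pitch p_b = π·m·cos α = 4.147083
CR = (9.004059 + 19.900931 − 71.267133·sin 17.46176°)/4.147083 = 1.813302
contact ratio ≈ 1.8133

1.8133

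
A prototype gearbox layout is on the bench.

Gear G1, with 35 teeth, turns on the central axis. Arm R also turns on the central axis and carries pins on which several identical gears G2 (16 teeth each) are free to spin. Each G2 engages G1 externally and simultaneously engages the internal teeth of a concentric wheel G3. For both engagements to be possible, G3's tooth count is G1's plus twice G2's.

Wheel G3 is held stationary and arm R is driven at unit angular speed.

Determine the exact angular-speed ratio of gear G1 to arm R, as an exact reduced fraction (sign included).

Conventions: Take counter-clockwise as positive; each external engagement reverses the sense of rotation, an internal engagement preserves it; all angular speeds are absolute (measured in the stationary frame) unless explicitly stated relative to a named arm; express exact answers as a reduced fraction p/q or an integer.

topology: planetary set — G1 35T / G2 16T / G3 67T, arm = carrier (Willis)
ring teeth: 35 + 2·16 = 67
35(ω_sun−ω_arm) = −67(ω_ring−ω_arm),  ω_ring = 0, ω_arm = 1
ω_sun = 1 − (67/35)(0−1) = 102/35
ω_out/ω_in = 102/35

102/35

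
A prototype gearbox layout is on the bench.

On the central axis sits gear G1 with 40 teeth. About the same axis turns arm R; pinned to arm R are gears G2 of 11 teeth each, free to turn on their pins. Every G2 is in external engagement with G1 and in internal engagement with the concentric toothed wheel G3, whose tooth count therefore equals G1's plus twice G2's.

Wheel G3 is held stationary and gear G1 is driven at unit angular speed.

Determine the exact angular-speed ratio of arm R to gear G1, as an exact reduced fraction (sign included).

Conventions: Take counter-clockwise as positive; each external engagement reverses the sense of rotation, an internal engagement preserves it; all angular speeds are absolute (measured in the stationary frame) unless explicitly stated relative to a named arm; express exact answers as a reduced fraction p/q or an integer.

recognized (axles ride arm R): planetary set, 40/11/62 teeth
ring teeth: 40 + 2·11 = 62
40(ω_sun−ω_arm) = −62(ω_ring−ω_arm),  ω_ring = 0, ω_sun = 1
40(1−ω_arm) = −62(0−ω_arm)  ⇒  102·ω_arm = 40  ⇒  ω_arm = 20/51
ω_out/ω_in = 20/51

20/51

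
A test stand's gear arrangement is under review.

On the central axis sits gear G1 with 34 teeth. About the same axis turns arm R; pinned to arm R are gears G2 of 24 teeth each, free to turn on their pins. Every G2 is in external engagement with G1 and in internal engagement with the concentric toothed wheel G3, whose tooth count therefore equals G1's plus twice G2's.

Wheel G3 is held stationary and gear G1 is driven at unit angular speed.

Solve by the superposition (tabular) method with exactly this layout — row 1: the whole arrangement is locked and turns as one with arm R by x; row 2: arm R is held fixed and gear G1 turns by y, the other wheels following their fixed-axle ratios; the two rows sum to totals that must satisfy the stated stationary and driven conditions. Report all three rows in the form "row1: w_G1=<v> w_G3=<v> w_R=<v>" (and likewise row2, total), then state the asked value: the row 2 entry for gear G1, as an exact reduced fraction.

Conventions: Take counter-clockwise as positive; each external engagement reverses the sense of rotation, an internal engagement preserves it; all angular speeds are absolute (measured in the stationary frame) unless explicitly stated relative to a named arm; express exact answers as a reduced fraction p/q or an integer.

class = planetary set [G3 = 34+2·24 = 82; Willis about the carrier]
superposition row 1 [locked train]: every member turns x
row 2 (arm held, sun turns y): ω_ring = −(34/82)·y, ω_arm = 0
boundary: total ω_ring = x − (34/82)·y = 0 and total ω_sun = x + y = 1  ⇒  y = 41/58, x = 17/58
row 2 ring = −(34/82)·41/58 = -17/58
totals (row 1 + row 2): sun 17/58 + 41/58 = 1, ring 17/58 + (-17/58) = 0, arm 17/58 + 0 = 17/58
asked cell (row2, sun) = 41/58

row1: w_G1=17/58 w_G3=17/58 w_R=17/58
row2: w_G1=41/58 w_G3=-17/58 w_R=0
total: w_G1=1 w_G3=0 w_R=17/58
asked value: 41/58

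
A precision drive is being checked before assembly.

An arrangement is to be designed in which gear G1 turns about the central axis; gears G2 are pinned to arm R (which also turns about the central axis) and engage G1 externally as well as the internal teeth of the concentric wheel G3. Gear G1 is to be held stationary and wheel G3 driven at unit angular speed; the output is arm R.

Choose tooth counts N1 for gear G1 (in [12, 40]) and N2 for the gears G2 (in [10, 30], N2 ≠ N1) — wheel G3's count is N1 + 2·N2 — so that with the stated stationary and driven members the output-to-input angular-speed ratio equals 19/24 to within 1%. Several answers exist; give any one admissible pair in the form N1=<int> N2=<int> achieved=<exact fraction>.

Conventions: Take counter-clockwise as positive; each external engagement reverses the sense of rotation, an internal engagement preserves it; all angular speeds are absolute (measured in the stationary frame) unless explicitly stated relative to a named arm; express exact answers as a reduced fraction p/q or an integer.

class = planetary set [ratio 19/24 wanted; Willis about the carrier]
Willis with ω_sun = 0: ω_arm/ω_ring = N3/(N1+N3); set equal to 19/24  ⇒  N3/N1 = (19/24)/(1 − 19/24) = 19/5
N3 = N1 + 2·N2  ⇒  N2/N1 = (N3/N1 − 1)/2 = (19/5 − 1)/2 = 7/5
smallest multiple with N1 ≥ 12 and N2 ≥ 10: k = 3  ⇒  N1 = 3·5 = 15, N2 = 3·7 = 21 (N1 ≤ 40, N2 ≤ 30, N2 ≠ N1 ✓), N3 = 15 + 2·21 = 57
check: N3/(N1+N3) with N1 = 15, N3 = 57 gives 19/24; |achieved − target| = 0 ≤ 19/2400 ✓

N1=15 N2=21 achieved=19/24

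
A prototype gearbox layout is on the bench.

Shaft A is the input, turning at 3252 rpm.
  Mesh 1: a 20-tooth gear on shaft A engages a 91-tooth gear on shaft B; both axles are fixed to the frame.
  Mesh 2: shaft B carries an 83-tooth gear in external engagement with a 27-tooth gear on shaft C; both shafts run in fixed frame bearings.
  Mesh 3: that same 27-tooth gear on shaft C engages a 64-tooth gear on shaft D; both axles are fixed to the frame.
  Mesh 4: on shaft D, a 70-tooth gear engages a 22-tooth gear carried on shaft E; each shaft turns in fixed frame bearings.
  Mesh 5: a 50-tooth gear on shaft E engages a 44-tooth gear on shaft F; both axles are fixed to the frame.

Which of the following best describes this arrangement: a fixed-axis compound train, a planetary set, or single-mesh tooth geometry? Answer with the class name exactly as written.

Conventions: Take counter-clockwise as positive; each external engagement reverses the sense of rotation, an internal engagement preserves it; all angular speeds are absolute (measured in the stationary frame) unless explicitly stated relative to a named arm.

fixed-axis compound train

recognized (6 fixed axles, 5 meshes): fixed-axis compound train
classification: fixed-axis compound train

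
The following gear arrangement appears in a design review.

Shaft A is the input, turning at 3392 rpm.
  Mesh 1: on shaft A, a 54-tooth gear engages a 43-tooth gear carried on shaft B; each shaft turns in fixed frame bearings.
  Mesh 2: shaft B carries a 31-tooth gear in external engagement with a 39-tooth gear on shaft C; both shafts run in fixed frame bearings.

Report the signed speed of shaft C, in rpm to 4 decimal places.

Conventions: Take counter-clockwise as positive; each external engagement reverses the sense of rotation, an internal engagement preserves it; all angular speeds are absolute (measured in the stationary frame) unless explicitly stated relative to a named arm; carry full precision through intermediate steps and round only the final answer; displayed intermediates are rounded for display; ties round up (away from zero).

+3385.9320 rpm

topology: fixed-axis compound train — 2 meshes, A→C
mesh 1 [54T→43T]: ω = 3392.0000×54/43 = 4259.7209 rpm, sense flips to −
mesh 2 [31T→39T]: ω = 4259.7209×31/39 = 3385.9320 rpm, sense flips to +
signed output speed = +3385.9320 rpm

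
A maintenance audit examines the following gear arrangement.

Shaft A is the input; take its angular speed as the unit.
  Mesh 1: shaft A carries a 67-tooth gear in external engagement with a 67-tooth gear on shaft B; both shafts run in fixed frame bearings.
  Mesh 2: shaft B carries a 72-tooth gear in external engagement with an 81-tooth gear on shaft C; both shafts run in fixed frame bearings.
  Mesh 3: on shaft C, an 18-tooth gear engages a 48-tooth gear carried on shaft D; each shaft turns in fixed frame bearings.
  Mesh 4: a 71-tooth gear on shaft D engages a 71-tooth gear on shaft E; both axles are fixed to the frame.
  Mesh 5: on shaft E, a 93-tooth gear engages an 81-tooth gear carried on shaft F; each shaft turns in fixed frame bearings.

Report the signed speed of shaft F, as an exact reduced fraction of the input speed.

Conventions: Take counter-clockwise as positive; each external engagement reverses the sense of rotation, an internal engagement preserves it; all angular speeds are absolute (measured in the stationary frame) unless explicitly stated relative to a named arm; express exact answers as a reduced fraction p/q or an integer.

5-mesh fixed-axis compound train (all bearings frame-fixed)
mesh 1 [67T→67T]: |ω|/ω_in = 1×67/67 = 1, sense flips to −
mesh 2 [72T→81T]: |ω|/ω_in = 1×72/81 = 8/9, sense flips to +
mesh 3 [18T→48T]: |ω|/ω_in = (8/9)×18/48 = 1/3, sense flips to −
mesh 4 [71T→71T]: |ω|/ω_in = (1/3)×71/71 = 1/3, sense flips to +
mesh 5 [93T→81T]: |ω|/ω_in = (1/3)×93/81 = 31/81, sense flips to −
signed output speed (× input speed) = -31/81

-31/81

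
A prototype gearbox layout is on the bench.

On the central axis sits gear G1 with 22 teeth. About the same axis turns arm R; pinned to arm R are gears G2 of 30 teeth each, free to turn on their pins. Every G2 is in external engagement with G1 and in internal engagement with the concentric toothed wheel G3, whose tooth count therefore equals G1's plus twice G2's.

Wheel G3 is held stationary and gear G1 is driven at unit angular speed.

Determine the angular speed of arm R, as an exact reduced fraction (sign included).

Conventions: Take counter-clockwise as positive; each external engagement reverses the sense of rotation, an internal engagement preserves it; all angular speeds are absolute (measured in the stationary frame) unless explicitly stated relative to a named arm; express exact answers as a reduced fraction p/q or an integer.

11/52

class = planetary set [G3 = 22+2·30 = 82; Willis about the carrier]
ring teeth: 22 + 2·30 = 82
22(ω_sun−ω_arm) = −82(ω_ring−ω_arm),  ω_ring = 0, ω_sun = 1
22(1−ω_arm) = −82(0−ω_arm)  ⇒  104·ω_arm = 22  ⇒  ω_arm = 11/52
exact speed ratio = 11/52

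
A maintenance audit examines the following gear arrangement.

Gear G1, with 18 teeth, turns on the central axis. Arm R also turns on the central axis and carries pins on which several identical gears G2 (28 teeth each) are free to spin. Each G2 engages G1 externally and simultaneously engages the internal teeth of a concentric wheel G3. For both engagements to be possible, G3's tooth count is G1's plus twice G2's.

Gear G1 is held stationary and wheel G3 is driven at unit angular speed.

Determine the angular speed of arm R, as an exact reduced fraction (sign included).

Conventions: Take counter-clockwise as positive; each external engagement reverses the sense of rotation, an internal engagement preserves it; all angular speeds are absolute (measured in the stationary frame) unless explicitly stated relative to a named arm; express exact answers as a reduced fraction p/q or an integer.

class = planetary set [G3 = 18+2·28 = 74; Willis about the carrier]
ring teeth: 18 + 2·28 = 74
18(ω_sun−ω_arm) = −74(ω_ring−ω_arm),  ω_sun = 0, ω_ring = 1
18(0−ω_arm) = −74(1−ω_arm)  ⇒  92·ω_arm = 74  ⇒  ω_arm = 37/46
exact speed ratio = 37/46

37/46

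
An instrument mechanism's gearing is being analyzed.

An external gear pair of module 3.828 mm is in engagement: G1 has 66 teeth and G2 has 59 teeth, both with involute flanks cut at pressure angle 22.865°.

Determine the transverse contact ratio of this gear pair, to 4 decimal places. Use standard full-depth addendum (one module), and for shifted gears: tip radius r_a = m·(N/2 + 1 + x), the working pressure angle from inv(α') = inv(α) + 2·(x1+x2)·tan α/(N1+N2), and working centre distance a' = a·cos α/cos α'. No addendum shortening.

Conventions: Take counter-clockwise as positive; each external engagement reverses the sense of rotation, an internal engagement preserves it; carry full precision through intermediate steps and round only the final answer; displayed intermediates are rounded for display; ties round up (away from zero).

1.6450

class = single-mesh tooth geometry [involute pair 66T × 59T, m = 3.828]
base radii: r_b1 = 116.397831, r_b2 = 104.052606
tip radii: r_a1 = 130.152000, r_a2 = 116.754000
no profile shift: α' = α, a' = a
action lengths: √(r_a1²−r_b1²) = 58.233049, √(r_a2²−r_b2²) = 52.958017
base pitch p_b = π·m·cos α = 11.081048
CR = (58.233049 + 52.958017 − 239.250000·sin 22.86500°)/11.081048 = 1.644954
contact ratio ≈ 1.6450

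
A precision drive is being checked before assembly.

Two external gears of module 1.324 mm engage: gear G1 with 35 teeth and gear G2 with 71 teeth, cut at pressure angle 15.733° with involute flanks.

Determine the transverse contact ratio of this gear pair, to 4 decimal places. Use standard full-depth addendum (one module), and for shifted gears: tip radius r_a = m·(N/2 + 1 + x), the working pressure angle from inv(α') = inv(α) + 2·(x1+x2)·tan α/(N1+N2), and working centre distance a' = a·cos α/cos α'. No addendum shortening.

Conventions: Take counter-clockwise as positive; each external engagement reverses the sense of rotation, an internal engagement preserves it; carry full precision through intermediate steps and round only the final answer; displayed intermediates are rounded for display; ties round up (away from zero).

2.0207

topology: single-mesh involute geometry — m = 1.324, 35T/71T pair
base radii: r_b1 = 22.301953, r_b2 = 45.241104
tip radii: r_a1 = 24.494000, r_a2 = 48.326000
no profile shift: α' = α, a' = a
action lengths: √(r_a1²−r_b1²) = 10.128126, √(r_a2²−r_b2²) = 16.989548
base pitch p_b = π·m·cos α = 4.003637
CR = (10.128126 + 16.989548 − 70.172000·sin 15.73300°)/4.003637 = 2.020711
contact ratio ≈ 2.0207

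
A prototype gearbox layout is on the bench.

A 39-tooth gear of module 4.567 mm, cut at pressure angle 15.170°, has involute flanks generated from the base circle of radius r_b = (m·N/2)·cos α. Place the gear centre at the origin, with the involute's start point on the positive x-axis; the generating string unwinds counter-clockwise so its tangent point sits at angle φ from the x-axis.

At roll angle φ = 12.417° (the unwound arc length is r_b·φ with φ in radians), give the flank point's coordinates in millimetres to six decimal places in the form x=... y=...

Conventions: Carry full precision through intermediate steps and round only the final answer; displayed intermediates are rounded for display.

x=87.948027 y=0.290256

class = single-mesh tooth geometry [base-circle involute, m = 4.567, 39T]
pitch radius r_p = m·N/2 = 4.567·39/2 = 89.056500
base radius r_b = r_p·cos α = 89.056500·cos 15.170° = 85.953206
roll angle φ = 12.417° = 0.21671753 rad
x = r_b·(cos φ + φ·sin φ) = 87.948027
y = r_b·(sin φ − φ·cos φ) = 0.290256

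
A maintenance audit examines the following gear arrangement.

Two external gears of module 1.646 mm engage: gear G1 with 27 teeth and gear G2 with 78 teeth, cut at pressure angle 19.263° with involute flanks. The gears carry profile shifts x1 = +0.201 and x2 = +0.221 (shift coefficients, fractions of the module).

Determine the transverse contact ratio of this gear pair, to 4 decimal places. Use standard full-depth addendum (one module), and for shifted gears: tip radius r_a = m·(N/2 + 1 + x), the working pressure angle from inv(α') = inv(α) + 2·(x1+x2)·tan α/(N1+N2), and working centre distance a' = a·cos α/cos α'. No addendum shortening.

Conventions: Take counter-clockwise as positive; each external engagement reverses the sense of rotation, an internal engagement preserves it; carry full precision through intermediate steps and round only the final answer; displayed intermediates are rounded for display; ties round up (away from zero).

1.6858

class = single-mesh tooth geometry [involute pair 27T × 78T, m = 1.646]
base radii: r_b1 = 20.976939, r_b2 = 60.600047
tip radii: r_a1 = 24.197846, r_a2 = 66.203766
inv(α') = inv(19.263°) + 2·(+0.201+0.221)·tan α/(27+78) = 0.01607652  ⇒  α' = 20.49358°
a' = a·cos α / cos α' = 86.4150·cos 19.263°/cos 20.49358° = 87.088705
action lengths: √(r_a1²−r_b1²) = 12.062494, √(r_a2²−r_b2²) = 26.656574
base pitch p_b = π·m·cos α = 4.881555
CR = (12.062494 + 26.656574 − 87.088705·sin 20.49358°)/4.881555 = 1.685755
contact ratio ≈ 1.6858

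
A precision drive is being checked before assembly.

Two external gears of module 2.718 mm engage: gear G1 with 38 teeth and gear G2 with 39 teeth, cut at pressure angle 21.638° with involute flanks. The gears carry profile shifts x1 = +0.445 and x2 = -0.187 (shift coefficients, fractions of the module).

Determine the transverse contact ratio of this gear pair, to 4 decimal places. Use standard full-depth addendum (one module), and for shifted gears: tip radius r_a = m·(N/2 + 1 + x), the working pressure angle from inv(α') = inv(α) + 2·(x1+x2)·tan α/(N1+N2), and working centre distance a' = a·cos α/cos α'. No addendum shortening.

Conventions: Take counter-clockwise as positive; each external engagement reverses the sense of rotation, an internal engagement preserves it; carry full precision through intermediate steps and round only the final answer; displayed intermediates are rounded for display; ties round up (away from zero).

single-mesh involute tooth geometry (38T engaging 39T at module 2.718)
base radii: r_b1 = 48.002898, r_b2 = 49.266133
tip radii: r_a1 = 55.569510, r_a2 = 55.210734
inv(α') = inv(21.638°) + 2·(+0.445-0.187)·tan α/(38+39) = 0.02169943  ⇒  α' = 22.56158°
a' = a·cos α / cos α' = 104.6430·cos 21.638°/cos 22.56158° = 105.330190
action lengths: √(r_a1²−r_b1²) = 27.994503, √(r_a2²−r_b2²) = 24.921343
base pitch p_b = π·m·cos α = 7.937134
CR = (27.994503 + 24.921343 − 105.330190·sin 22.56158°)/7.937134 = 1.575275
contact ratio ≈ 1.5753

1.5753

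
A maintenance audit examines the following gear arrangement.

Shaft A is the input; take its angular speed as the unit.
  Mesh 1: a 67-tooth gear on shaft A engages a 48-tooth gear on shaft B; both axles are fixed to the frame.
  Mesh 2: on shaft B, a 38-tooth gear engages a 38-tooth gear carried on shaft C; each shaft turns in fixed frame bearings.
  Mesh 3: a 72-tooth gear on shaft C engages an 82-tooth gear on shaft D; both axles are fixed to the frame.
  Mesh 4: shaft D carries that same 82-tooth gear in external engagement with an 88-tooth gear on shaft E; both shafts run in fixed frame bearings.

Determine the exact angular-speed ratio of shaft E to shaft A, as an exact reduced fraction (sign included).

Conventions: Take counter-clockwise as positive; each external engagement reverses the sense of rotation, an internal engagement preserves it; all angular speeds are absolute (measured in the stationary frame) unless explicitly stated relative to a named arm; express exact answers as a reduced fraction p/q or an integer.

class = fixed-axis compound train [4 meshes; 4 ratios multiply, 4 sense flips]
mesh 1 [67T→48T]: running ratio 67/48, sense −
mesh 2 [38T→38T]: running ratio 67/48, sense +
mesh 3 [72T→82T]: running ratio 201/164, sense −
mesh 4 [82T→88T]: running ratio 201/176, sense +
ω_out/ω_in = 201/176

201/176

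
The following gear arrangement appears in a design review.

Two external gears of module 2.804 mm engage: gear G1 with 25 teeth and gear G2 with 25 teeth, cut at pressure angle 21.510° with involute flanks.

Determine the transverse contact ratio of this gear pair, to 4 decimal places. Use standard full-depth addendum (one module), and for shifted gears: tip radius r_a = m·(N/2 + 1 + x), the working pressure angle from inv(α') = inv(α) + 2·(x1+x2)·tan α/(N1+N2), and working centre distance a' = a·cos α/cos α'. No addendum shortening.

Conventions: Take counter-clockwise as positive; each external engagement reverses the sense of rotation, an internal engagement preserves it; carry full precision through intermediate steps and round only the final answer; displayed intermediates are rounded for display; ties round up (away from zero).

topology: single-mesh involute geometry — m = 2.804, 25T/25T pair
base radii: r_b1 = 32.608893, r_b2 = 32.608893
tip radii: r_a1 = 37.854000, r_a2 = 37.854000
no profile shift: α' = α, a' = a
action lengths: √(r_a1²−r_b1²) = 19.224604, √(r_a2²−r_b2²) = 19.224604
base pitch p_b = π·m·cos α = 8.195509
CR = (19.224604 + 19.224604 − 70.100000·sin 21.51000°)/8.195509 = 1.555253
contact ratio ≈ 1.5553

1.5553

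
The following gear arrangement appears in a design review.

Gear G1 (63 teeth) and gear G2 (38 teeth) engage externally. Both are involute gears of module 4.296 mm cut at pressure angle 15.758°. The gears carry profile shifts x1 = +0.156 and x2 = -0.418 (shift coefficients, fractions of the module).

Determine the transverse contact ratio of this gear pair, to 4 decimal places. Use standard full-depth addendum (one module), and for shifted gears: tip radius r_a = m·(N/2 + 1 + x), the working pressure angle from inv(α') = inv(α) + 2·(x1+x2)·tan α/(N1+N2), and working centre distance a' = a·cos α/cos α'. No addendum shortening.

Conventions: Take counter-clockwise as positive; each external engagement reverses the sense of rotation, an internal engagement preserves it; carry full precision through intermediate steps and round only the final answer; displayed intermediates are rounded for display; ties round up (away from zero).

2.1385

recognized (one external pair, fixed centres): single-mesh tooth geometry, m = 4.296, N1 = 63, N2 = 38
base radii: r_b1 = 130.238162, r_b2 = 78.556352
tip radii: r_a1 = 140.290176, r_a2 = 84.124272
inv(α') = inv(15.758°) + 2·(+0.156-0.418)·tan α/(63+38) = 0.00568694  ⇒  α' = 14.62068°
a' = a·cos α / cos α' = 216.9480·cos 15.758°/cos 14.62068° = 215.781934
action lengths: √(r_a1²−r_b1²) = 52.147431, √(r_a2²−r_b2²) = 30.096390
base pitch p_b = π·m·cos α = 12.989056
CR = (52.147431 + 30.096390 − 215.781934·sin 14.62068°)/12.989056 = 2.138451
contact ratio ≈ 2.1385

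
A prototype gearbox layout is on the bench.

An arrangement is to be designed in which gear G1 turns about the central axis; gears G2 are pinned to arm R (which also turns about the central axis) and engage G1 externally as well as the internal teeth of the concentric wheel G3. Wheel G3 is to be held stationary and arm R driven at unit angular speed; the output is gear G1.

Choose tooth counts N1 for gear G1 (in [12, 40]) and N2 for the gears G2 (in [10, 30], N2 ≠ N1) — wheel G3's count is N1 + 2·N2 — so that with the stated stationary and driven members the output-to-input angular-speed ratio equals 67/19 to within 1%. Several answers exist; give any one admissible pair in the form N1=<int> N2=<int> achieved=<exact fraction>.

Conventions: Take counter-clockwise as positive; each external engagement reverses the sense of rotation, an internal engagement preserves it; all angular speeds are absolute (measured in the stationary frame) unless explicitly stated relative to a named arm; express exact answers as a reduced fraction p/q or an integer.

N1=38 N2=29 achieved=67/19

topology: planetary set — design target 67/19, arm = carrier (Willis)
Willis with ω_ring = 0: ω_sun/ω_arm = (N1+N3)/N1; set equal to 67/19  ⇒  N3/N1 = 67/19 − 1 = 48/19
N3 = N1 + 2·N2  ⇒  N2/N1 = (N3/N1 − 1)/2 = (48/19 − 1)/2 = 29/38
smallest multiple with N1 ≥ 12 and N2 ≥ 10: k = 1  ⇒  N1 = 1·38 = 38, N2 = 1·29 = 29 (N1 ≤ 40, N2 ≤ 30, N2 ≠ N1 ✓), N3 = 38 + 2·29 = 96
check: (N1+N3)/N1 with N1 = 38, N3 = 96 gives 67/19; |achieved − target| = 0 ≤ 67/1900 ✓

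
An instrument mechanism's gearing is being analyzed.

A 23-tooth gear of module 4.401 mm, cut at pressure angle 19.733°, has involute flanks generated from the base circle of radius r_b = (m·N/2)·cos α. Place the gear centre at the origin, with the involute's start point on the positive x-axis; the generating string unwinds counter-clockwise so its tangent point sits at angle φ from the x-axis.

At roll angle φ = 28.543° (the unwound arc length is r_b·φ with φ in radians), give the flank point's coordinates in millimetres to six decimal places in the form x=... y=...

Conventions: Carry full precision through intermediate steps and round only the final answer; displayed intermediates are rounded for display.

x=53.189065 y=1.914959

topology: single-mesh involute geometry — m = 4.401, N = 23
pitch radius r_p = m·N/2 = 4.401·23/2 = 50.611500
base radius r_b = r_p·cos α = 50.611500·cos 19.733° = 47.639402
roll angle φ = 28.543° = 0.49816933 rad
x = r_b·(cos φ + φ·sin φ) = 53.189065
y = r_b·(sin φ − φ·cos φ) = 1.914959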